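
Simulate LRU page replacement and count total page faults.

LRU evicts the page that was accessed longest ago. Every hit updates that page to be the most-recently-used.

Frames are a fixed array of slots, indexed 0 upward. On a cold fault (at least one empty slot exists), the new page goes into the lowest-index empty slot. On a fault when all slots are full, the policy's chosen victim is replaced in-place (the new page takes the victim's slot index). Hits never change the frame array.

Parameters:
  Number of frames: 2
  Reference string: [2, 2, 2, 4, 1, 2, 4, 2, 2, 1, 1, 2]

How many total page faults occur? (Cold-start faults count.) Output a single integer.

Answer: 6

Derivation:
Step 0: ref 2 → FAULT, frames=[2,-]
Step 1: ref 2 → HIT, frames=[2,-]
Step 2: ref 2 → HIT, frames=[2,-]
Step 3: ref 4 → FAULT, frames=[2,4]
Step 4: ref 1 → FAULT (evict 2), frames=[1,4]
Step 5: ref 2 → FAULT (evict 4), frames=[1,2]
Step 6: ref 4 → FAULT (evict 1), frames=[4,2]
Step 7: ref 2 → HIT, frames=[4,2]
Step 8: ref 2 → HIT, frames=[4,2]
Step 9: ref 1 → FAULT (evict 4), frames=[1,2]
Step 10: ref 1 → HIT, frames=[1,2]
Step 11: ref 2 → HIT, frames=[1,2]
Total faults: 6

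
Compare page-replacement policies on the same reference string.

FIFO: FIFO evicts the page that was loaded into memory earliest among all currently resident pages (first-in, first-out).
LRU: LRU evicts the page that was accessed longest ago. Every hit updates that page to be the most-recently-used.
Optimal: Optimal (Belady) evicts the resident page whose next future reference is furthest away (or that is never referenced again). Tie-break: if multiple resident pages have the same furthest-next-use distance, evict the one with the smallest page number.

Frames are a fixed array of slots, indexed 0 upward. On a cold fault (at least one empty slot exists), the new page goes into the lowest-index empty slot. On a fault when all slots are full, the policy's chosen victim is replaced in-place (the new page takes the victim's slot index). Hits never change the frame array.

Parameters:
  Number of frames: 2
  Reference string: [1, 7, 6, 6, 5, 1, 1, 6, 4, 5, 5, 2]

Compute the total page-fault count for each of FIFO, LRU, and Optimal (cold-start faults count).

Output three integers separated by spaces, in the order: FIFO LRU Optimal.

--- FIFO ---
  step 0: ref 1 -> FAULT, frames=[1,-] (faults so far: 1)
  step 1: ref 7 -> FAULT, frames=[1,7] (faults so far: 2)
  step 2: ref 6 -> FAULT, evict 1, frames=[6,7] (faults so far: 3)
  step 3: ref 6 -> HIT, frames=[6,7] (faults so far: 3)
  step 4: ref 5 -> FAULT, evict 7, frames=[6,5] (faults so far: 4)
  step 5: ref 1 -> FAULT, evict 6, frames=[1,5] (faults so far: 5)
  step 6: ref 1 -> HIT, frames=[1,5] (faults so far: 5)
  step 7: ref 6 -> FAULT, evict 5, frames=[1,6] (faults so far: 6)
  step 8: ref 4 -> FAULT, evict 1, frames=[4,6] (faults so far: 7)
  step 9: ref 5 -> FAULT, evict 6, frames=[4,5] (faults so far: 8)
  step 10: ref 5 -> HIT, frames=[4,5] (faults so far: 8)
  step 11: ref 2 -> FAULT, evict 4, frames=[2,5] (faults so far: 9)
  FIFO total faults: 9
--- LRU ---
  step 0: ref 1 -> FAULT, frames=[1,-] (faults so far: 1)
  step 1: ref 7 -> FAULT, frames=[1,7] (faults so far: 2)
  step 2: ref 6 -> FAULT, evict 1, frames=[6,7] (faults so far: 3)
  step 3: ref 6 -> HIT, frames=[6,7] (faults so far: 3)
  step 4: ref 5 -> FAULT, evict 7, frames=[6,5] (faults so far: 4)
  step 5: ref 1 -> FAULT, evict 6, frames=[1,5] (faults so far: 5)
  step 6: ref 1 -> HIT, frames=[1,5] (faults so far: 5)
  step 7: ref 6 -> FAULT, evict 5, frames=[1,6] (faults so far: 6)
  step 8: ref 4 -> FAULT, evict 1, frames=[4,6] (faults so far: 7)
  step 9: ref 5 -> FAULT, evict 6, frames=[4,5] (faults so far: 8)
  step 10: ref 5 -> HIT, frames=[4,5] (faults so far: 8)
  step 11: ref 2 -> FAULT, evict 4, frames=[2,5] (faults so far: 9)
  LRU total faults: 9
--- Optimal ---
  step 0: ref 1 -> FAULT, frames=[1,-] (faults so far: 1)
  step 1: ref 7 -> FAULT, frames=[1,7] (faults so far: 2)
  step 2: ref 6 -> FAULT, evict 7, frames=[1,6] (faults so far: 3)
  step 3: ref 6 -> HIT, frames=[1,6] (faults so far: 3)
  step 4: ref 5 -> FAULT, evict 6, frames=[1,5] (faults so far: 4)
  step 5: ref 1 -> HIT, frames=[1,5] (faults so far: 4)
  step 6: ref 1 -> HIT, frames=[1,5] (faults so far: 4)
  step 7: ref 6 -> FAULT, evict 1, frames=[6,5] (faults so far: 5)
  step 8: ref 4 -> FAULT, evict 6, frames=[4,5] (faults so far: 6)
  step 9: ref 5 -> HIT, frames=[4,5] (faults so far: 6)
  step 10: ref 5 -> HIT, frames=[4,5] (faults so far: 6)
  step 11: ref 2 -> FAULT, evict 4, frames=[2,5] (faults so far: 7)
  Optimal total faults: 7

Answer: 9 9 7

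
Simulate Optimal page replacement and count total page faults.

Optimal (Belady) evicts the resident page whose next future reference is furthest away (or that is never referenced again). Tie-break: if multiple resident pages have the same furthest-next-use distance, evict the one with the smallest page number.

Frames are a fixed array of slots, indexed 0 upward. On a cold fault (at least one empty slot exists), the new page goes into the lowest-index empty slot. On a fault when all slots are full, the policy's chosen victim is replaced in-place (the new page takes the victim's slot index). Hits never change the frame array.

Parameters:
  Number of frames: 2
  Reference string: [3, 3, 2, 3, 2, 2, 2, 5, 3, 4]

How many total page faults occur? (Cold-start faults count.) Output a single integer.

Step 0: ref 3 → FAULT, frames=[3,-]
Step 1: ref 3 → HIT, frames=[3,-]
Step 2: ref 2 → FAULT, frames=[3,2]
Step 3: ref 3 → HIT, frames=[3,2]
Step 4: ref 2 → HIT, frames=[3,2]
Step 5: ref 2 → HIT, frames=[3,2]
Step 6: ref 2 → HIT, frames=[3,2]
Step 7: ref 5 → FAULT (evict 2), frames=[3,5]
Step 8: ref 3 → HIT, frames=[3,5]
Step 9: ref 4 → FAULT (evict 3), frames=[4,5]
Total faults: 4

Answer: 4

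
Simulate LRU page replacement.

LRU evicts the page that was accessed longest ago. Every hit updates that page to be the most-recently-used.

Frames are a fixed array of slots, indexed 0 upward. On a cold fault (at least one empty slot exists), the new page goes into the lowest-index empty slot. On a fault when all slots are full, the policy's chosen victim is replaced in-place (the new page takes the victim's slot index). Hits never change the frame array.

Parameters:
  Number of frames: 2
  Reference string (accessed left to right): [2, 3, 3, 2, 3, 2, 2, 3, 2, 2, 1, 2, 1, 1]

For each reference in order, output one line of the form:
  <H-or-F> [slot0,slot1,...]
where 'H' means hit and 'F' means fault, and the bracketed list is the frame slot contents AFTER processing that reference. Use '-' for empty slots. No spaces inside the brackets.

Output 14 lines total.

F [2,-]
F [2,3]
H [2,3]
H [2,3]
H [2,3]
H [2,3]
H [2,3]
H [2,3]
H [2,3]
H [2,3]
F [2,1]
H [2,1]
H [2,1]
H [2,1]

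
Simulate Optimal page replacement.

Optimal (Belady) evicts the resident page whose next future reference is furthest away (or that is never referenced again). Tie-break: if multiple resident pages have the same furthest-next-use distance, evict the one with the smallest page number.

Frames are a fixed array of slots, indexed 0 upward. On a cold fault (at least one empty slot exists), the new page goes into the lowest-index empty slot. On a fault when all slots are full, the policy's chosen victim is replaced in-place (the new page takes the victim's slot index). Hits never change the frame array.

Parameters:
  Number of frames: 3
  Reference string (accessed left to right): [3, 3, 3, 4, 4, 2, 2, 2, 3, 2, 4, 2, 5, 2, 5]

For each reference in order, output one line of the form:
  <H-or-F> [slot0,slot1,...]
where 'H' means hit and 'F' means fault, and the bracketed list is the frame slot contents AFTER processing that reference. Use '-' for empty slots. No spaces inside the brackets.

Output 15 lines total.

F [3,-,-]
H [3,-,-]
H [3,-,-]
F [3,4,-]
H [3,4,-]
F [3,4,2]
H [3,4,2]
H [3,4,2]
H [3,4,2]
H [3,4,2]
H [3,4,2]
H [3,4,2]
F [5,4,2]
H [5,4,2]
H [5,4,2]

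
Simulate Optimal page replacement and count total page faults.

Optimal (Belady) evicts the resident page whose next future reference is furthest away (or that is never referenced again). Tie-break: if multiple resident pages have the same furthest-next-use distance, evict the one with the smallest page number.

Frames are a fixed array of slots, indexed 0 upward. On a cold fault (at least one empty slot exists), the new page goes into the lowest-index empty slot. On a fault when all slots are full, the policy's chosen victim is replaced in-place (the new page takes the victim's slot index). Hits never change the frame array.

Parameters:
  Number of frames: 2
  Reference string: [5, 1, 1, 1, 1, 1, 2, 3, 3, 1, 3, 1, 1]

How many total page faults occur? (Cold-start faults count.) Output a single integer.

Answer: 4

Derivation:
Step 0: ref 5 → FAULT, frames=[5,-]
Step 1: ref 1 → FAULT, frames=[5,1]
Step 2: ref 1 → HIT, frames=[5,1]
Step 3: ref 1 → HIT, frames=[5,1]
Step 4: ref 1 → HIT, frames=[5,1]
Step 5: ref 1 → HIT, frames=[5,1]
Step 6: ref 2 → FAULT (evict 5), frames=[2,1]
Step 7: ref 3 → FAULT (evict 2), frames=[3,1]
Step 8: ref 3 → HIT, frames=[3,1]
Step 9: ref 1 → HIT, frames=[3,1]
Step 10: ref 3 → HIT, frames=[3,1]
Step 11: ref 1 → HIT, frames=[3,1]
Step 12: ref 1 → HIT, frames=[3,1]
Total faults: 4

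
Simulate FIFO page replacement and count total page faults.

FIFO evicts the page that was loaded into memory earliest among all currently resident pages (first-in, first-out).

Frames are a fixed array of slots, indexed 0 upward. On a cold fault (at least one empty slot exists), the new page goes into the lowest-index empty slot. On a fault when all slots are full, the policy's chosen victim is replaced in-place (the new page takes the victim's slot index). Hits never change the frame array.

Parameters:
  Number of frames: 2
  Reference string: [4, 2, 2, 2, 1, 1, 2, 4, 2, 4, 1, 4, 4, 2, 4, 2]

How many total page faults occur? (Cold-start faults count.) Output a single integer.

Step 0: ref 4 → FAULT, frames=[4,-]
Step 1: ref 2 → FAULT, frames=[4,2]
Step 2: ref 2 → HIT, frames=[4,2]
Step 3: ref 2 → HIT, frames=[4,2]
Step 4: ref 1 → FAULT (evict 4), frames=[1,2]
Step 5: ref 1 → HIT, frames=[1,2]
Step 6: ref 2 → HIT, frames=[1,2]
Step 7: ref 4 → FAULT (evict 2), frames=[1,4]
Step 8: ref 2 → FAULT (evict 1), frames=[2,4]
Step 9: ref 4 → HIT, frames=[2,4]
Step 10: ref 1 → FAULT (evict 4), frames=[2,1]
Step 11: ref 4 → FAULT (evict 2), frames=[4,1]
Step 12: ref 4 → HIT, frames=[4,1]
Step 13: ref 2 → FAULT (evict 1), frames=[4,2]
Step 14: ref 4 → HIT, frames=[4,2]
Step 15: ref 2 → HIT, frames=[4,2]
Total faults: 8

Answer: 8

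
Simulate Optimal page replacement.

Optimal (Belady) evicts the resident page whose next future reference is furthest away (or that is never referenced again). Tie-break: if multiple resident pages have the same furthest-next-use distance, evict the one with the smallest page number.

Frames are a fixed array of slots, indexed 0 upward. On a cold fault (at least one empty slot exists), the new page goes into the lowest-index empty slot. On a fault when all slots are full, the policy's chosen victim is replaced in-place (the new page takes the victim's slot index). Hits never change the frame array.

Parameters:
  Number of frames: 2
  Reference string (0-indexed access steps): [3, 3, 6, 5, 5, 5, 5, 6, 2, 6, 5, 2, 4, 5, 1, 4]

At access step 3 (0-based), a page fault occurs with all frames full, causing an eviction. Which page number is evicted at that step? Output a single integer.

Answer: 3

Derivation:
Step 0: ref 3 -> FAULT, frames=[3,-]
Step 1: ref 3 -> HIT, frames=[3,-]
Step 2: ref 6 -> FAULT, frames=[3,6]
Step 3: ref 5 -> FAULT, evict 3, frames=[5,6]
At step 3: evicted page 3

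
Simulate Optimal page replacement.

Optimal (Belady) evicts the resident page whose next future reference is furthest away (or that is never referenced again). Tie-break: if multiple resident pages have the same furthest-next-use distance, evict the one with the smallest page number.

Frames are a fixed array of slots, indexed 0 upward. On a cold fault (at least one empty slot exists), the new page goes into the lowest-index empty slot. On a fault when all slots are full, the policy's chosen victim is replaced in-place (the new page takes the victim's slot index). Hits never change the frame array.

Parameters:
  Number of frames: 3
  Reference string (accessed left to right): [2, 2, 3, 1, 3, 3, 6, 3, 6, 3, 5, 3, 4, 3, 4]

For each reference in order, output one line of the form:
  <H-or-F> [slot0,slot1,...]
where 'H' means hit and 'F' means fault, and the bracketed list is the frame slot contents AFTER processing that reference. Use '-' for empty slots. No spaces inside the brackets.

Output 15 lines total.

F [2,-,-]
H [2,-,-]
F [2,3,-]
F [2,3,1]
H [2,3,1]
H [2,3,1]
F [2,3,6]
H [2,3,6]
H [2,3,6]
H [2,3,6]
F [5,3,6]
H [5,3,6]
F [4,3,6]
H [4,3,6]
H [4,3,6]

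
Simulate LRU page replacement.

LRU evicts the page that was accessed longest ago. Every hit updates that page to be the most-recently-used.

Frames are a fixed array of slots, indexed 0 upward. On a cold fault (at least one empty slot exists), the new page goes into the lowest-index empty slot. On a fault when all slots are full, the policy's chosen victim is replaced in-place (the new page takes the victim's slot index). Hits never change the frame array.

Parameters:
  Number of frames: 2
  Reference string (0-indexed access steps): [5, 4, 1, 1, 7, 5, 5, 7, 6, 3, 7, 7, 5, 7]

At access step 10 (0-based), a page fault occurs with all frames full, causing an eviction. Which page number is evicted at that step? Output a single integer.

Answer: 6

Derivation:
Step 0: ref 5 -> FAULT, frames=[5,-]
Step 1: ref 4 -> FAULT, frames=[5,4]
Step 2: ref 1 -> FAULT, evict 5, frames=[1,4]
Step 3: ref 1 -> HIT, frames=[1,4]
Step 4: ref 7 -> FAULT, evict 4, frames=[1,7]
Step 5: ref 5 -> FAULT, evict 1, frames=[5,7]
Step 6: ref 5 -> HIT, frames=[5,7]
Step 7: ref 7 -> HIT, frames=[5,7]
Step 8: ref 6 -> FAULT, evict 5, frames=[6,7]
Step 9: ref 3 -> FAULT, evict 7, frames=[6,3]
Step 10: ref 7 -> FAULT, evict 6, frames=[7,3]
At step 10: evicted page 6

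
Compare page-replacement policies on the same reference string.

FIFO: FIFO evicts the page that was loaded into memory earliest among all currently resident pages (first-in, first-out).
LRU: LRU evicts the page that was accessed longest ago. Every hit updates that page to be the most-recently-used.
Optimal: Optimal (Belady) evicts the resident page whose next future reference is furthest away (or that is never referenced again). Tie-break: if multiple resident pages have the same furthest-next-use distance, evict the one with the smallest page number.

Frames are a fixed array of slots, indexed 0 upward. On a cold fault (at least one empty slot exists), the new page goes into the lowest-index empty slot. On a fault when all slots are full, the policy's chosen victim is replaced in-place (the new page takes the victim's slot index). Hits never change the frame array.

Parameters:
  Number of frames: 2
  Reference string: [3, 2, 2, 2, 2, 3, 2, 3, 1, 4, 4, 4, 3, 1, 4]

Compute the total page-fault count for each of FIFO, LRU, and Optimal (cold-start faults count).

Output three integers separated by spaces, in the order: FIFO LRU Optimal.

Answer: 7 7 5

Derivation:
--- FIFO ---
  step 0: ref 3 -> FAULT, frames=[3,-] (faults so far: 1)
  step 1: ref 2 -> FAULT, frames=[3,2] (faults so far: 2)
  step 2: ref 2 -> HIT, frames=[3,2] (faults so far: 2)
  step 3: ref 2 -> HIT, frames=[3,2] (faults so far: 2)
  step 4: ref 2 -> HIT, frames=[3,2] (faults so far: 2)
  step 5: ref 3 -> HIT, frames=[3,2] (faults so far: 2)
  step 6: ref 2 -> HIT, frames=[3,2] (faults so far: 2)
  step 7: ref 3 -> HIT, frames=[3,2] (faults so far: 2)
  step 8: ref 1 -> FAULT, evict 3, frames=[1,2] (faults so far: 3)
  step 9: ref 4 -> FAULT, evict 2, frames=[1,4] (faults so far: 4)
  step 10: ref 4 -> HIT, frames=[1,4] (faults so far: 4)
  step 11: ref 4 -> HIT, frames=[1,4] (faults so far: 4)
  step 12: ref 3 -> FAULT, evict 1, frames=[3,4] (faults so far: 5)
  step 13: ref 1 -> FAULT, evict 4, frames=[3,1] (faults so far: 6)
  step 14: ref 4 -> FAULT, evict 3, frames=[4,1] (faults so far: 7)
  FIFO total faults: 7
--- LRU ---
  step 0: ref 3 -> FAULT, frames=[3,-] (faults so far: 1)
  step 1: ref 2 -> FAULT, frames=[3,2] (faults so far: 2)
  step 2: ref 2 -> HIT, frames=[3,2] (faults so far: 2)
  step 3: ref 2 -> HIT, frames=[3,2] (faults so far: 2)
  step 4: ref 2 -> HIT, frames=[3,2] (faults so far: 2)
  step 5: ref 3 -> HIT, frames=[3,2] (faults so far: 2)
  step 6: ref 2 -> HIT, frames=[3,2] (faults so far: 2)
  step 7: ref 3 -> HIT, frames=[3,2] (faults so far: 2)
  step 8: ref 1 -> FAULT, evict 2, frames=[3,1] (faults so far: 3)
  step 9: ref 4 -> FAULT, evict 3, frames=[4,1] (faults so far: 4)
  step 10: ref 4 -> HIT, frames=[4,1] (faults so far: 4)
  step 11: ref 4 -> HIT, frames=[4,1] (faults so far: 4)
  step 12: ref 3 -> FAULT, evict 1, frames=[4,3] (faults so far: 5)
  step 13: ref 1 -> FAULT, evict 4, frames=[1,3] (faults so far: 6)
  step 14: ref 4 -> FAULT, evict 3, frames=[1,4] (faults so far: 7)
  LRU total faults: 7
--- Optimal ---
  step 0: ref 3 -> FAULT, frames=[3,-] (faults so far: 1)
  step 1: ref 2 -> FAULT, frames=[3,2] (faults so far: 2)
  step 2: ref 2 -> HIT, frames=[3,2] (faults so far: 2)
  step 3: ref 2 -> HIT, frames=[3,2] (faults so far: 2)
  step 4: ref 2 -> HIT, frames=[3,2] (faults so far: 2)
  step 5: ref 3 -> HIT, frames=[3,2] (faults so far: 2)
  step 6: ref 2 -> HIT, frames=[3,2] (faults so far: 2)
  step 7: ref 3 -> HIT, frames=[3,2] (faults so far: 2)
  step 8: ref 1 -> FAULT, evict 2, frames=[3,1] (faults so far: 3)
  step 9: ref 4 -> FAULT, evict 1, frames=[3,4] (faults so far: 4)
  step 10: ref 4 -> HIT, frames=[3,4] (faults so far: 4)
  step 11: ref 4 -> HIT, frames=[3,4] (faults so far: 4)
  step 12: ref 3 -> HIT, frames=[3,4] (faults so far: 4)
  step 13: ref 1 -> FAULT, evict 3, frames=[1,4] (faults so far: 5)
  step 14: ref 4 -> HIT, frames=[1,4] (faults so far: 5)
  Optimal total faults: 5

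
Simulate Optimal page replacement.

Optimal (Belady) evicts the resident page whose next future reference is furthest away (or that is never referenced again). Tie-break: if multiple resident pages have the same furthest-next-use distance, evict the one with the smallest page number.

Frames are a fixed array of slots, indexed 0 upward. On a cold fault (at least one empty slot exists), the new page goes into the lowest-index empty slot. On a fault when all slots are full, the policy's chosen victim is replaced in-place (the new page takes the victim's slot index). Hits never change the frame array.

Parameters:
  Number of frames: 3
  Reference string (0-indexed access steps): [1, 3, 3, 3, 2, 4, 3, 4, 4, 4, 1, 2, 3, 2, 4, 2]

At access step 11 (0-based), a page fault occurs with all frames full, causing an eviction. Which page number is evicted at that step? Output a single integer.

Answer: 1

Derivation:
Step 0: ref 1 -> FAULT, frames=[1,-,-]
Step 1: ref 3 -> FAULT, frames=[1,3,-]
Step 2: ref 3 -> HIT, frames=[1,3,-]
Step 3: ref 3 -> HIT, frames=[1,3,-]
Step 4: ref 2 -> FAULT, frames=[1,3,2]
Step 5: ref 4 -> FAULT, evict 2, frames=[1,3,4]
Step 6: ref 3 -> HIT, frames=[1,3,4]
Step 7: ref 4 -> HIT, frames=[1,3,4]
Step 8: ref 4 -> HIT, frames=[1,3,4]
Step 9: ref 4 -> HIT, frames=[1,3,4]
Step 10: ref 1 -> HIT, frames=[1,3,4]
Step 11: ref 2 -> FAULT, evict 1, frames=[2,3,4]
At step 11: evicted page 1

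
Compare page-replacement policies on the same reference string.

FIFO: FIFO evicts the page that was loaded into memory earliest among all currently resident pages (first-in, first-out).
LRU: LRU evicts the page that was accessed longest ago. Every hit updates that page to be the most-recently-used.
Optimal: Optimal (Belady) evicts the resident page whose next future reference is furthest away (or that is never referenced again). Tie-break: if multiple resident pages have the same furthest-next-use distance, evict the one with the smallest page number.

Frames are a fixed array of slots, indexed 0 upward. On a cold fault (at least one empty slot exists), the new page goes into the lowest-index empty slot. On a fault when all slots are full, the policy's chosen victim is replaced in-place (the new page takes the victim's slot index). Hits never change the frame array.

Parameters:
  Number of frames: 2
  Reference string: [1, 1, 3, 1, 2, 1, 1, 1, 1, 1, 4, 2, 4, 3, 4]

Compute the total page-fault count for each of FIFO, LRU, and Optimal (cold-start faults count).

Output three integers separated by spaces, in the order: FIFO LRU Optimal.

--- FIFO ---
  step 0: ref 1 -> FAULT, frames=[1,-] (faults so far: 1)
  step 1: ref 1 -> HIT, frames=[1,-] (faults so far: 1)
  step 2: ref 3 -> FAULT, frames=[1,3] (faults so far: 2)
  step 3: ref 1 -> HIT, frames=[1,3] (faults so far: 2)
  step 4: ref 2 -> FAULT, evict 1, frames=[2,3] (faults so far: 3)
  step 5: ref 1 -> FAULT, evict 3, frames=[2,1] (faults so far: 4)
  step 6: ref 1 -> HIT, frames=[2,1] (faults so far: 4)
  step 7: ref 1 -> HIT, frames=[2,1] (faults so far: 4)
  step 8: ref 1 -> HIT, frames=[2,1] (faults so far: 4)
  step 9: ref 1 -> HIT, frames=[2,1] (faults so far: 4)
  step 10: ref 4 -> FAULT, evict 2, frames=[4,1] (faults so far: 5)
  step 11: ref 2 -> FAULT, evict 1, frames=[4,2] (faults so far: 6)
  step 12: ref 4 -> HIT, frames=[4,2] (faults so far: 6)
  step 13: ref 3 -> FAULT, evict 4, frames=[3,2] (faults so far: 7)
  step 14: ref 4 -> FAULT, evict 2, frames=[3,4] (faults so far: 8)
  FIFO total faults: 8
--- LRU ---
  step 0: ref 1 -> FAULT, frames=[1,-] (faults so far: 1)
  step 1: ref 1 -> HIT, frames=[1,-] (faults so far: 1)
  step 2: ref 3 -> FAULT, frames=[1,3] (faults so far: 2)
  step 3: ref 1 -> HIT, frames=[1,3] (faults so far: 2)
  step 4: ref 2 -> FAULT, evict 3, frames=[1,2] (faults so far: 3)
  step 5: ref 1 -> HIT, frames=[1,2] (faults so far: 3)
  step 6: ref 1 -> HIT, frames=[1,2] (faults so far: 3)
  step 7: ref 1 -> HIT, frames=[1,2] (faults so far: 3)
  step 8: ref 1 -> HIT, frames=[1,2] (faults so far: 3)
  step 9: ref 1 -> HIT, frames=[1,2] (faults so far: 3)
  step 10: ref 4 -> FAULT, evict 2, frames=[1,4] (faults so far: 4)
  step 11: ref 2 -> FAULT, evict 1, frames=[2,4] (faults so far: 5)
  step 12: ref 4 -> HIT, frames=[2,4] (faults so far: 5)
  step 13: ref 3 -> FAULT, evict 2, frames=[3,4] (faults so far: 6)
  step 14: ref 4 -> HIT, frames=[3,4] (faults so far: 6)
  LRU total faults: 6
--- Optimal ---
  step 0: ref 1 -> FAULT, frames=[1,-] (faults so far: 1)
  step 1: ref 1 -> HIT, frames=[1,-] (faults so far: 1)
  step 2: ref 3 -> FAULT, frames=[1,3] (faults so far: 2)
  step 3: ref 1 -> HIT, frames=[1,3] (faults so far: 2)
  step 4: ref 2 -> FAULT, evict 3, frames=[1,2] (faults so far: 3)
  step 5: ref 1 -> HIT, frames=[1,2] (faults so far: 3)
  step 6: ref 1 -> HIT, frames=[1,2] (faults so far: 3)
  step 7: ref 1 -> HIT, frames=[1,2] (faults so far: 3)
  step 8: ref 1 -> HIT, frames=[1,2] (faults so far: 3)
  step 9: ref 1 -> HIT, frames=[1,2] (faults so far: 3)
  step 10: ref 4 -> FAULT, evict 1, frames=[4,2] (faults so far: 4)
  step 11: ref 2 -> HIT, frames=[4,2] (faults so far: 4)
  step 12: ref 4 -> HIT, frames=[4,2] (faults so far: 4)
  step 13: ref 3 -> FAULT, evict 2, frames=[4,3] (faults so far: 5)
  step 14: ref 4 -> HIT, frames=[4,3] (faults so far: 5)
  Optimal total faults: 5

Answer: 8 6 5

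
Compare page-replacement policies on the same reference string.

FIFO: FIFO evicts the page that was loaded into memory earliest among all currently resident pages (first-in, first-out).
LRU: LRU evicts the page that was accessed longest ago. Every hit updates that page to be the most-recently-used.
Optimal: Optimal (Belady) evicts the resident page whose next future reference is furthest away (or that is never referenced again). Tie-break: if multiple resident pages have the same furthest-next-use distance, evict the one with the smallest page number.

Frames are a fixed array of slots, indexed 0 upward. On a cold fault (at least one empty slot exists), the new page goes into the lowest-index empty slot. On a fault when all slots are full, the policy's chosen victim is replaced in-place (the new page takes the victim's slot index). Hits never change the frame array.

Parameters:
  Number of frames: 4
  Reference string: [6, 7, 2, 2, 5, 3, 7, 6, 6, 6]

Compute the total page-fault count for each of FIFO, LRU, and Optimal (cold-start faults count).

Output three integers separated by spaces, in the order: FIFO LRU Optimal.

--- FIFO ---
  step 0: ref 6 -> FAULT, frames=[6,-,-,-] (faults so far: 1)
  step 1: ref 7 -> FAULT, frames=[6,7,-,-] (faults so far: 2)
  step 2: ref 2 -> FAULT, frames=[6,7,2,-] (faults so far: 3)
  step 3: ref 2 -> HIT, frames=[6,7,2,-] (faults so far: 3)
  step 4: ref 5 -> FAULT, frames=[6,7,2,5] (faults so far: 4)
  step 5: ref 3 -> FAULT, evict 6, frames=[3,7,2,5] (faults so far: 5)
  step 6: ref 7 -> HIT, frames=[3,7,2,5] (faults so far: 5)
  step 7: ref 6 -> FAULT, evict 7, frames=[3,6,2,5] (faults so far: 6)
  step 8: ref 6 -> HIT, frames=[3,6,2,5] (faults so far: 6)
  step 9: ref 6 -> HIT, frames=[3,6,2,5] (faults so far: 6)
  FIFO total faults: 6
--- LRU ---
  step 0: ref 6 -> FAULT, frames=[6,-,-,-] (faults so far: 1)
  step 1: ref 7 -> FAULT, frames=[6,7,-,-] (faults so far: 2)
  step 2: ref 2 -> FAULT, frames=[6,7,2,-] (faults so far: 3)
  step 3: ref 2 -> HIT, frames=[6,7,2,-] (faults so far: 3)
  step 4: ref 5 -> FAULT, frames=[6,7,2,5] (faults so far: 4)
  step 5: ref 3 -> FAULT, evict 6, frames=[3,7,2,5] (faults so far: 5)
  step 6: ref 7 -> HIT, frames=[3,7,2,5] (faults so far: 5)
  step 7: ref 6 -> FAULT, evict 2, frames=[3,7,6,5] (faults so far: 6)
  step 8: ref 6 -> HIT, frames=[3,7,6,5] (faults so far: 6)
  step 9: ref 6 -> HIT, frames=[3,7,6,5] (faults so far: 6)
  LRU total faults: 6
--- Optimal ---
  step 0: ref 6 -> FAULT, frames=[6,-,-,-] (faults so far: 1)
  step 1: ref 7 -> FAULT, frames=[6,7,-,-] (faults so far: 2)
  step 2: ref 2 -> FAULT, frames=[6,7,2,-] (faults so far: 3)
  step 3: ref 2 -> HIT, frames=[6,7,2,-] (faults so far: 3)
  step 4: ref 5 -> FAULT, frames=[6,7,2,5] (faults so far: 4)
  step 5: ref 3 -> FAULT, evict 2, frames=[6,7,3,5] (faults so far: 5)
  step 6: ref 7 -> HIT, frames=[6,7,3,5] (faults so far: 5)
  step 7: ref 6 -> HIT, frames=[6,7,3,5] (faults so far: 5)
  step 8: ref 6 -> HIT, frames=[6,7,3,5] (faults so far: 5)
  step 9: ref 6 -> HIT, frames=[6,7,3,5] (faults so far: 5)
  Optimal total faults: 5

Answer: 6 6 5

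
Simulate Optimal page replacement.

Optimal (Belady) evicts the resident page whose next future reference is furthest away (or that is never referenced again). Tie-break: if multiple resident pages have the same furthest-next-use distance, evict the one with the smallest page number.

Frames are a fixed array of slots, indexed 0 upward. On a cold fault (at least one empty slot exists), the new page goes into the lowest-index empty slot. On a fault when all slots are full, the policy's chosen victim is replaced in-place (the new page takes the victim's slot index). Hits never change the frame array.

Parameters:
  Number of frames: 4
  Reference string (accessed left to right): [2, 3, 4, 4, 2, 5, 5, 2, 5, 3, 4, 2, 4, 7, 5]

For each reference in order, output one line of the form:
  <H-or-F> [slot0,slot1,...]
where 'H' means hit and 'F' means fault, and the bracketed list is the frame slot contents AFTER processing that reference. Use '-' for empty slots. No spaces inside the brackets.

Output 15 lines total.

F [2,-,-,-]
F [2,3,-,-]
F [2,3,4,-]
H [2,3,4,-]
H [2,3,4,-]
F [2,3,4,5]
H [2,3,4,5]
H [2,3,4,5]
H [2,3,4,5]
H [2,3,4,5]
H [2,3,4,5]
H [2,3,4,5]
H [2,3,4,5]
F [7,3,4,5]
H [7,3,4,5]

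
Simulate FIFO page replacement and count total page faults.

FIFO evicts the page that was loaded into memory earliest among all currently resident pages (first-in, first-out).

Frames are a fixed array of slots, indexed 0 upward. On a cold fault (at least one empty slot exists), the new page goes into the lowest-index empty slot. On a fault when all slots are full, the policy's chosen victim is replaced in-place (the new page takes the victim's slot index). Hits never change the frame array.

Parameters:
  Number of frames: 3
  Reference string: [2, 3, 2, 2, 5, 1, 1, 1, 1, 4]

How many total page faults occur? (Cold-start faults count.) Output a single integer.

Step 0: ref 2 → FAULT, frames=[2,-,-]
Step 1: ref 3 → FAULT, frames=[2,3,-]
Step 2: ref 2 → HIT, frames=[2,3,-]
Step 3: ref 2 → HIT, frames=[2,3,-]
Step 4: ref 5 → FAULT, frames=[2,3,5]
Step 5: ref 1 → FAULT (evict 2), frames=[1,3,5]
Step 6: ref 1 → HIT, frames=[1,3,5]
Step 7: ref 1 → HIT, frames=[1,3,5]
Step 8: ref 1 → HIT, frames=[1,3,5]
Step 9: ref 4 → FAULT (evict 3), frames=[1,4,5]
Total faults: 5

Answer: 5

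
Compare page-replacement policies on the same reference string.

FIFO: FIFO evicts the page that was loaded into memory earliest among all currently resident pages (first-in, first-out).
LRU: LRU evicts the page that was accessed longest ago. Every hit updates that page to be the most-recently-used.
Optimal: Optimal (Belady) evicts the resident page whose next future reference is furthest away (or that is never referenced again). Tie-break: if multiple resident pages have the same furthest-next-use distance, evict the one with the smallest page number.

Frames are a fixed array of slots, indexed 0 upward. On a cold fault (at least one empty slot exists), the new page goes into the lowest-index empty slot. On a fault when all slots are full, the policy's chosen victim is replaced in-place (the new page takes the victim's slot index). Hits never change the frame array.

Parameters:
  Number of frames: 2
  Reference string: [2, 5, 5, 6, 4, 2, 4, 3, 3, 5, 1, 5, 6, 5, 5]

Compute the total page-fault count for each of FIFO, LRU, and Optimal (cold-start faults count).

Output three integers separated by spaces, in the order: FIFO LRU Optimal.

Answer: 10 9 8

Derivation:
--- FIFO ---
  step 0: ref 2 -> FAULT, frames=[2,-] (faults so far: 1)
  step 1: ref 5 -> FAULT, frames=[2,5] (faults so far: 2)
  step 2: ref 5 -> HIT, frames=[2,5] (faults so far: 2)
  step 3: ref 6 -> FAULT, evict 2, frames=[6,5] (faults so far: 3)
  step 4: ref 4 -> FAULT, evict 5, frames=[6,4] (faults so far: 4)
  step 5: ref 2 -> FAULT, evict 6, frames=[2,4] (faults so far: 5)
  step 6: ref 4 -> HIT, frames=[2,4] (faults so far: 5)
  step 7: ref 3 -> FAULT, evict 4, frames=[2,3] (faults so far: 6)
  step 8: ref 3 -> HIT, frames=[2,3] (faults so far: 6)
  step 9: ref 5 -> FAULT, evict 2, frames=[5,3] (faults so far: 7)
  step 10: ref 1 -> FAULT, evict 3, frames=[5,1] (faults so far: 8)
  step 11: ref 5 -> HIT, frames=[5,1] (faults so far: 8)
  step 12: ref 6 -> FAULT, evict 5, frames=[6,1] (faults so far: 9)
  step 13: ref 5 -> FAULT, evict 1, frames=[6,5] (faults so far: 10)
  step 14: ref 5 -> HIT, frames=[6,5] (faults so far: 10)
  FIFO total faults: 10
--- LRU ---
  step 0: ref 2 -> FAULT, frames=[2,-] (faults so far: 1)
  step 1: ref 5 -> FAULT, frames=[2,5] (faults so far: 2)
  step 2: ref 5 -> HIT, frames=[2,5] (faults so far: 2)
  step 3: ref 6 -> FAULT, evict 2, frames=[6,5] (faults so far: 3)
  step 4: ref 4 -> FAULT, evict 5, frames=[6,4] (faults so far: 4)
  step 5: ref 2 -> FAULT, evict 6, frames=[2,4] (faults so far: 5)
  step 6: ref 4 -> HIT, frames=[2,4] (faults so far: 5)
  step 7: ref 3 -> FAULT, evict 2, frames=[3,4] (faults so far: 6)
  step 8: ref 3 -> HIT, frames=[3,4] (faults so far: 6)
  step 9: ref 5 -> FAULT, evict 4, frames=[3,5] (faults so far: 7)
  step 10: ref 1 -> FAULT, evict 3, frames=[1,5] (faults so far: 8)
  step 11: ref 5 -> HIT, frames=[1,5] (faults so far: 8)
  step 12: ref 6 -> FAULT, evict 1, frames=[6,5] (faults so far: 9)
  step 13: ref 5 -> HIT, frames=[6,5] (faults so far: 9)
  step 14: ref 5 -> HIT, frames=[6,5] (faults so far: 9)
  LRU total faults: 9
--- Optimal ---
  step 0: ref 2 -> FAULT, frames=[2,-] (faults so far: 1)
  step 1: ref 5 -> FAULT, frames=[2,5] (faults so far: 2)
  step 2: ref 5 -> HIT, frames=[2,5] (faults so far: 2)
  step 3: ref 6 -> FAULT, evict 5, frames=[2,6] (faults so far: 3)
  step 4: ref 4 -> FAULT, evict 6, frames=[2,4] (faults so far: 4)
  step 5: ref 2 -> HIT, frames=[2,4] (faults so far: 4)
  step 6: ref 4 -> HIT, frames=[2,4] (faults so far: 4)
  step 7: ref 3 -> FAULT, evict 2, frames=[3,4] (faults so far: 5)
  step 8: ref 3 -> HIT, frames=[3,4] (faults so far: 5)
  step 9: ref 5 -> FAULT, evict 3, frames=[5,4] (faults so far: 6)
  step 10: ref 1 -> FAULT, evict 4, frames=[5,1] (faults so far: 7)
  step 11: ref 5 -> HIT, frames=[5,1] (faults so far: 7)
  step 12: ref 6 -> FAULT, evict 1, frames=[5,6] (faults so far: 8)
  step 13: ref 5 -> HIT, frames=[5,6] (faults so far: 8)
  step 14: ref 5 -> HIT, frames=[5,6] (faults so far: 8)
  Optimal total faults: 8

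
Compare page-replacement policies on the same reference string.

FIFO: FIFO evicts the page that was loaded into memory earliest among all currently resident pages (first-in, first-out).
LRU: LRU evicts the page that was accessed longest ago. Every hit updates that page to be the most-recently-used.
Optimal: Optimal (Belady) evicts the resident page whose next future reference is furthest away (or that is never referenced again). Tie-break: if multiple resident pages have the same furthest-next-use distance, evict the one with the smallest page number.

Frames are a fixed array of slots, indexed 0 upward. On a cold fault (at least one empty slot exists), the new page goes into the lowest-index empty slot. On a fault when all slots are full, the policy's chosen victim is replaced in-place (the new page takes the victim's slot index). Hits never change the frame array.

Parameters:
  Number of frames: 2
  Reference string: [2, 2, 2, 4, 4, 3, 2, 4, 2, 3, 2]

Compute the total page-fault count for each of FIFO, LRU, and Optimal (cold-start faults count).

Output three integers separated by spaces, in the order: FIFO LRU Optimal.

Answer: 7 6 5

Derivation:
--- FIFO ---
  step 0: ref 2 -> FAULT, frames=[2,-] (faults so far: 1)
  step 1: ref 2 -> HIT, frames=[2,-] (faults so far: 1)
  step 2: ref 2 -> HIT, frames=[2,-] (faults so far: 1)
  step 3: ref 4 -> FAULT, frames=[2,4] (faults so far: 2)
  step 4: ref 4 -> HIT, frames=[2,4] (faults so far: 2)
  step 5: ref 3 -> FAULT, evict 2, frames=[3,4] (faults so far: 3)
  step 6: ref 2 -> FAULT, evict 4, frames=[3,2] (faults so far: 4)
  step 7: ref 4 -> FAULT, evict 3, frames=[4,2] (faults so far: 5)
  step 8: ref 2 -> HIT, frames=[4,2] (faults so far: 5)
  step 9: ref 3 -> FAULT, evict 2, frames=[4,3] (faults so far: 6)
  step 10: ref 2 -> FAULT, evict 4, frames=[2,3] (faults so far: 7)
  FIFO total faults: 7
--- LRU ---
  step 0: ref 2 -> FAULT, frames=[2,-] (faults so far: 1)
  step 1: ref 2 -> HIT, frames=[2,-] (faults so far: 1)
  step 2: ref 2 -> HIT, frames=[2,-] (faults so far: 1)
  step 3: ref 4 -> FAULT, frames=[2,4] (faults so far: 2)
  step 4: ref 4 -> HIT, frames=[2,4] (faults so far: 2)
  step 5: ref 3 -> FAULT, evict 2, frames=[3,4] (faults so far: 3)
  step 6: ref 2 -> FAULT, evict 4, frames=[3,2] (faults so far: 4)
  step 7: ref 4 -> FAULT, evict 3, frames=[4,2] (faults so far: 5)
  step 8: ref 2 -> HIT, frames=[4,2] (faults so far: 5)
  step 9: ref 3 -> FAULT, evict 4, frames=[3,2] (faults so far: 6)
  step 10: ref 2 -> HIT, frames=[3,2] (faults so far: 6)
  LRU total faults: 6
--- Optimal ---
  step 0: ref 2 -> FAULT, frames=[2,-] (faults so far: 1)
  step 1: ref 2 -> HIT, frames=[2,-] (faults so far: 1)
  step 2: ref 2 -> HIT, frames=[2,-] (faults so far: 1)
  step 3: ref 4 -> FAULT, frames=[2,4] (faults so far: 2)
  step 4: ref 4 -> HIT, frames=[2,4] (faults so far: 2)
  step 5: ref 3 -> FAULT, evict 4, frames=[2,3] (faults so far: 3)
  step 6: ref 2 -> HIT, frames=[2,3] (faults so far: 3)
  step 7: ref 4 -> FAULT, evict 3, frames=[2,4] (faults so far: 4)
  step 8: ref 2 -> HIT, frames=[2,4] (faults so far: 4)
  step 9: ref 3 -> FAULT, evict 4, frames=[2,3] (faults so far: 5)
  step 10: ref 2 -> HIT, frames=[2,3] (faults so far: 5)
  Optimal total faults: 5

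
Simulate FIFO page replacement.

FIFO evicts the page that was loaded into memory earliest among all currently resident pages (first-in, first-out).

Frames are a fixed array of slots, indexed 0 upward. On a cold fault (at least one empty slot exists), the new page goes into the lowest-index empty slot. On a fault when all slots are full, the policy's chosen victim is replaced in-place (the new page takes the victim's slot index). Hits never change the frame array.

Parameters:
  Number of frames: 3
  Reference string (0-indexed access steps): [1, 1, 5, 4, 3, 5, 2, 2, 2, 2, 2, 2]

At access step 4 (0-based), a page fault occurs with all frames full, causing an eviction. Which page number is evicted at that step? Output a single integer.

Answer: 1

Derivation:
Step 0: ref 1 -> FAULT, frames=[1,-,-]
Step 1: ref 1 -> HIT, frames=[1,-,-]
Step 2: ref 5 -> FAULT, frames=[1,5,-]
Step 3: ref 4 -> FAULT, frames=[1,5,4]
Step 4: ref 3 -> FAULT, evict 1, frames=[3,5,4]
At step 4: evicted page 1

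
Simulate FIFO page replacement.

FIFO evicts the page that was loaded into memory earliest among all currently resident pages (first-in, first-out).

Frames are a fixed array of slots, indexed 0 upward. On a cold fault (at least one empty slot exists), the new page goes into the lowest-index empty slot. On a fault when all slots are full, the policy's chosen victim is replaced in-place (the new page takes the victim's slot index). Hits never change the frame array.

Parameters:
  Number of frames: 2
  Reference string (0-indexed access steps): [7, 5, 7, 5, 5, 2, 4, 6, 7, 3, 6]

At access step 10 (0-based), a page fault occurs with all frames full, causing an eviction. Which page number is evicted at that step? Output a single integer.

Answer: 7

Derivation:
Step 0: ref 7 -> FAULT, frames=[7,-]
Step 1: ref 5 -> FAULT, frames=[7,5]
Step 2: ref 7 -> HIT, frames=[7,5]
Step 3: ref 5 -> HIT, frames=[7,5]
Step 4: ref 5 -> HIT, frames=[7,5]
Step 5: ref 2 -> FAULT, evict 7, frames=[2,5]
Step 6: ref 4 -> FAULT, evict 5, frames=[2,4]
Step 7: ref 6 -> FAULT, evict 2, frames=[6,4]
Step 8: ref 7 -> FAULT, evict 4, frames=[6,7]
Step 9: ref 3 -> FAULT, evict 6, frames=[3,7]
Step 10: ref 6 -> FAULT, evict 7, frames=[3,6]
At step 10: evicted page 7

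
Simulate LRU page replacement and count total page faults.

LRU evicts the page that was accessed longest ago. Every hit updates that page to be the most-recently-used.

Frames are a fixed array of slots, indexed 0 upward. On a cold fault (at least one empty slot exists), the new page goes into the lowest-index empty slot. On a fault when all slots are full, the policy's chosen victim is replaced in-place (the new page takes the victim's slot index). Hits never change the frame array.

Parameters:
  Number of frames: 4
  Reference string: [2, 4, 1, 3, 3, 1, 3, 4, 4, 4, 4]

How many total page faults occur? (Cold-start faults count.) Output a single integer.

Answer: 4

Derivation:
Step 0: ref 2 → FAULT, frames=[2,-,-,-]
Step 1: ref 4 → FAULT, frames=[2,4,-,-]
Step 2: ref 1 → FAULT, frames=[2,4,1,-]
Step 3: ref 3 → FAULT, frames=[2,4,1,3]
Step 4: ref 3 → HIT, frames=[2,4,1,3]
Step 5: ref 1 → HIT, frames=[2,4,1,3]
Step 6: ref 3 → HIT, frames=[2,4,1,3]
Step 7: ref 4 → HIT, frames=[2,4,1,3]
Step 8: ref 4 → HIT, frames=[2,4,1,3]
Step 9: ref 4 → HIT, frames=[2,4,1,3]
Step 10: ref 4 → HIT, frames=[2,4,1,3]
Total faults: 4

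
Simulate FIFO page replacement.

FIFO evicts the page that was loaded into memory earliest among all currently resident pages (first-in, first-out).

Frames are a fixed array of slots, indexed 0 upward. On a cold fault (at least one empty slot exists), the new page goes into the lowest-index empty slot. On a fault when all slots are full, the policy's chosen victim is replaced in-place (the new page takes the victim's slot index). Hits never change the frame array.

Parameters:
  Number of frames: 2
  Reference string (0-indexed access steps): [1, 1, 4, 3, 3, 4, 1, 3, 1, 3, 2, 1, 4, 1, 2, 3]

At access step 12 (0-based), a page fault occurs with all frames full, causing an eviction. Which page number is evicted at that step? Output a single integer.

Answer: 1

Derivation:
Step 0: ref 1 -> FAULT, frames=[1,-]
Step 1: ref 1 -> HIT, frames=[1,-]
Step 2: ref 4 -> FAULT, frames=[1,4]
Step 3: ref 3 -> FAULT, evict 1, frames=[3,4]
Step 4: ref 3 -> HIT, frames=[3,4]
Step 5: ref 4 -> HIT, frames=[3,4]
Step 6: ref 1 -> FAULT, evict 4, frames=[3,1]
Step 7: ref 3 -> HIT, frames=[3,1]
Step 8: ref 1 -> HIT, frames=[3,1]
Step 9: ref 3 -> HIT, frames=[3,1]
Step 10: ref 2 -> FAULT, evict 3, frames=[2,1]
Step 11: ref 1 -> HIT, frames=[2,1]
Step 12: ref 4 -> FAULT, evict 1, frames=[2,4]
At step 12: evicted page 1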